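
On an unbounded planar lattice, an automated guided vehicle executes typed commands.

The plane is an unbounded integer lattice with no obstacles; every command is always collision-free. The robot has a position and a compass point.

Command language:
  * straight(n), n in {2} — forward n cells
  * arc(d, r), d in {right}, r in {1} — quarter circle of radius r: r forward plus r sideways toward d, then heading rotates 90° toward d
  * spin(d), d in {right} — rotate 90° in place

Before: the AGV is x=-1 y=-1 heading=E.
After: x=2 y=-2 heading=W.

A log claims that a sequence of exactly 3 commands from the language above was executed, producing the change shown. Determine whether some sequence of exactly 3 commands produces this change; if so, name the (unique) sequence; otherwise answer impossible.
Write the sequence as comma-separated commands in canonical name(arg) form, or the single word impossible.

key: cell and facing (now W) both changed — the 3 commands mix motion and turning
t0: x=-1 y=-1 heading=E
t=1 straight(2) ⇒ x=1 y=-1 heading=E
t=2 arc(right, 1) ⇒ x=2 y=-2 heading=S
t=3 spin(right) ⇒ x=2 y=-2 heading=W
uniquely the one of 27 3-step routes that fits.

straight(2), arc(right, 1), spin(right)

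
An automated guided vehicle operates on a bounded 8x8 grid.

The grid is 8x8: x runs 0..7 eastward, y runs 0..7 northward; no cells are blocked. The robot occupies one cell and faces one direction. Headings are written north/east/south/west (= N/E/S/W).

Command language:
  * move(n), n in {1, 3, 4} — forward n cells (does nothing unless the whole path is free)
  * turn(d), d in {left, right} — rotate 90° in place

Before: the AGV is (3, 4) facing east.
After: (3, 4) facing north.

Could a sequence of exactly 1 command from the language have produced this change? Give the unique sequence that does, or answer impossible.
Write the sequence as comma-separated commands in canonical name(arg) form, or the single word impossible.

turn(left)

key: parked at (3,4) the whole time — nothing moves the robot
t0: (3, 4) facing east
step 1 (turn(left)): (3, 4) facing north
uniquely the one of 5 1-step routes that fits.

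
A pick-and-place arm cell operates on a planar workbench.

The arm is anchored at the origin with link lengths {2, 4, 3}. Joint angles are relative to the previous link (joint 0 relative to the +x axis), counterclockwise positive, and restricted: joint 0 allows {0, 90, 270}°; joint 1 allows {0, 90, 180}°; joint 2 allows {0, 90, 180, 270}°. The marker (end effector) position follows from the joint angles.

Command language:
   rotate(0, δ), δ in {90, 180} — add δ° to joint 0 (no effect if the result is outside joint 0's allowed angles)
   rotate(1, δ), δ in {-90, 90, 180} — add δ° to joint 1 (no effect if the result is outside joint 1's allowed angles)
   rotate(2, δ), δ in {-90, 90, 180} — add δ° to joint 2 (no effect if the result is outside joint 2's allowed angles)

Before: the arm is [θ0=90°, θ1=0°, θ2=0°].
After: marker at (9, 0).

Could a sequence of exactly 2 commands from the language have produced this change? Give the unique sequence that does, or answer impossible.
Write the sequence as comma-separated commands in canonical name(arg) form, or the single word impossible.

rotate(0, 180), rotate(0, 90)

key: running rotate(0, 90) before rotate(0, 180) would end elsewhere — order is forced
from: [θ0=90°, θ1=0°, θ2=0°]
t=1 rotate(0, 180) ⇒ [θ0=270°, θ1=0°, θ2=0°]
t=2 rotate(0, 90) ⇒ [θ0=0°, θ1=0°, θ2=0°]
no rival 2-sequence matches.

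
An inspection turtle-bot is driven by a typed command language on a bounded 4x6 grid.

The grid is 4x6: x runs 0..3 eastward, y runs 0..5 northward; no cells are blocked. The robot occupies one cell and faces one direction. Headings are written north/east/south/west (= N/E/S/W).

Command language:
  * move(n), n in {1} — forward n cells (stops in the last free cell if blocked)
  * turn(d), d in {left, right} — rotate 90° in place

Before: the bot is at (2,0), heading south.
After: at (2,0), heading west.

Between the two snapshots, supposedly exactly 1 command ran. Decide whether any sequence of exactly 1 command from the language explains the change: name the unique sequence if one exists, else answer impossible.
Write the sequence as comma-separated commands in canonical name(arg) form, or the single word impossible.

turn(right)

key: parked at (2,0) the whole time — nothing moves the robot
from: at (2,0), heading south
1. turn(right) → at (2,0), heading west
no rival 1-sequence matches.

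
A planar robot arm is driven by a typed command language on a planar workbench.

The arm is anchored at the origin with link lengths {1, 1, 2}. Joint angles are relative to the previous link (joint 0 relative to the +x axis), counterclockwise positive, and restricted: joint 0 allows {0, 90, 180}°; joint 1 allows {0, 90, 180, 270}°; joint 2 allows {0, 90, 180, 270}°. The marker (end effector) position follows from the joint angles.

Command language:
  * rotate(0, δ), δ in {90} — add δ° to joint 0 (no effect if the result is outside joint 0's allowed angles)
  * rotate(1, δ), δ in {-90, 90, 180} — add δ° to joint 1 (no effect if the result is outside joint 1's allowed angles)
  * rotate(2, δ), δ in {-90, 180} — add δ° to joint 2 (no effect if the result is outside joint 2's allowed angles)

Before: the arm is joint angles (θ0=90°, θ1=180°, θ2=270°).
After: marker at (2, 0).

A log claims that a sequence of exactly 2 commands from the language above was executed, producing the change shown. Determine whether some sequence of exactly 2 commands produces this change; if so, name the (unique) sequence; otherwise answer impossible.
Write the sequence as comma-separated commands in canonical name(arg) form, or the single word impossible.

from: joint angles (θ0=90°, θ1=180°, θ2=270°)
[1] after rotate(2, -90): joint angles (θ0=90°, θ1=180°, θ2=180°)
[2] after rotate(2, -90): joint angles (θ0=90°, θ1=180°, θ2=90°)
uniquely the one of 36 2-step routes that fits.

rotate(2, -90), rotate(2, -90)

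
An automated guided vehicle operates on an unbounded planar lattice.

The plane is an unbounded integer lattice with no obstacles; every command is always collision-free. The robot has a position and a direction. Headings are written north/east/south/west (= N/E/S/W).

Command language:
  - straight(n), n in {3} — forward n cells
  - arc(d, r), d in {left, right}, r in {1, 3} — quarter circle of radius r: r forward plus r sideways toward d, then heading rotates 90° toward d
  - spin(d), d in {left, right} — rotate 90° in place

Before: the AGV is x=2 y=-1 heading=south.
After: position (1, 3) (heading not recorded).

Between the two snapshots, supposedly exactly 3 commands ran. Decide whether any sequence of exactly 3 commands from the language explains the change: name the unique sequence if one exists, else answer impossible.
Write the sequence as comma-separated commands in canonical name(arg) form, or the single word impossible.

key: order matters: swapping spin(right) and straight(3) lands elsewhere
start: x=2 y=-1 heading=south
1. spin(right) → x=2 y=-1 heading=west
2. arc(right, 1) → x=1 y=0 heading=north
3. straight(3) → x=1 y=3 heading=north
all 343 alternatives checked — unique.

spin(right), arc(right, 1), straight(3)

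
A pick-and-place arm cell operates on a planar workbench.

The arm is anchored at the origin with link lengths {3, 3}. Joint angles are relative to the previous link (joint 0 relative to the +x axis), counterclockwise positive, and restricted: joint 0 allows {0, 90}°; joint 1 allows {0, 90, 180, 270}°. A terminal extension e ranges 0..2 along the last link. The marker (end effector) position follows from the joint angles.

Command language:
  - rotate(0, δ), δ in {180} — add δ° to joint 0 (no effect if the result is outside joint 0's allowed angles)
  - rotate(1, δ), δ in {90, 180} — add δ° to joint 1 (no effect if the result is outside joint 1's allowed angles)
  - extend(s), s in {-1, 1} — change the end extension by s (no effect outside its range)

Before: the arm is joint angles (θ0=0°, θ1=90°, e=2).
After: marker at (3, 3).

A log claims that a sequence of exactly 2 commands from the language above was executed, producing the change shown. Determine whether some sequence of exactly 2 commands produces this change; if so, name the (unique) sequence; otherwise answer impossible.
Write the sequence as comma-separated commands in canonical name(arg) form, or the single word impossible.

from: joint angles (θ0=0°, θ1=90°, e=2)
t=1 extend(-1) ⇒ joint angles (θ0=0°, θ1=90°, e=1)
t=2 extend(-1) ⇒ joint angles (θ0=0°, θ1=90°, e=0)
no rival 2-sequence matches.

extend(-1), extend(-1)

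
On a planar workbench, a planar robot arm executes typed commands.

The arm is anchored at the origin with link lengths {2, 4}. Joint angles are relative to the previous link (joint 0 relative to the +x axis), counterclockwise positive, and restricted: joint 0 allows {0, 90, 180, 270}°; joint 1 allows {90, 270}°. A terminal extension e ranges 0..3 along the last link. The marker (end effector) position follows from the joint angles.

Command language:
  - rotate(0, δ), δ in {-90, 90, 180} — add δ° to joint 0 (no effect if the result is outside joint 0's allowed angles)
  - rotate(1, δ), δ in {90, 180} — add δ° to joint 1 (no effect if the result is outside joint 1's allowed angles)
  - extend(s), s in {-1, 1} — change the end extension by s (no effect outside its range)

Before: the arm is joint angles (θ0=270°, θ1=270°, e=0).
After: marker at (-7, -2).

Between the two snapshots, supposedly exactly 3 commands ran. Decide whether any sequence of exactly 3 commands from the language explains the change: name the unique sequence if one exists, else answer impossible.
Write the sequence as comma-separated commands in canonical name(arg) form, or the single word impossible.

initial: joint angles (θ0=270°, θ1=270°, e=0)
step 1 (extend(1)): joint angles (θ0=270°, θ1=270°, e=1)
step 2 (extend(1)): joint angles (θ0=270°, θ1=270°, e=2)
step 3 (extend(1)): joint angles (θ0=270°, θ1=270°, e=3)
uniquely the one of 343 3-step routes that fits.

extend(1), extend(1), extend(1)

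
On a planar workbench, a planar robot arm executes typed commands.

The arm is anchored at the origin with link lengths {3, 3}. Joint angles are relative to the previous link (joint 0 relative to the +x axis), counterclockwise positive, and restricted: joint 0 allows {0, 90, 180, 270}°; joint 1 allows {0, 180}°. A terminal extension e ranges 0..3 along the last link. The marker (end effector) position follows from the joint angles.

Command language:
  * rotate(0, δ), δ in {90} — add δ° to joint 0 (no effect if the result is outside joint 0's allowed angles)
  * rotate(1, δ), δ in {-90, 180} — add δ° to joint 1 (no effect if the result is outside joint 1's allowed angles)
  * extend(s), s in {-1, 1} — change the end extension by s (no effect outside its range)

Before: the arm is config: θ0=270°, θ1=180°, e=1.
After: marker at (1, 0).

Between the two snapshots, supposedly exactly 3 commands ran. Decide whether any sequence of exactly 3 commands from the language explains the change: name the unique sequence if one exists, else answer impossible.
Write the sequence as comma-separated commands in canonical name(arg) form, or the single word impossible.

rotate(0, 90), rotate(0, 90), rotate(0, 90)

from: config: θ0=270°, θ1=180°, e=1
1. rotate(0, 90) → config: θ0=0°, θ1=180°, e=1
2. rotate(0, 90) → config: θ0=90°, θ1=180°, e=1
3. rotate(0, 90) → config: θ0=180°, θ1=180°, e=1
uniquely the one of 125 3-step routes that fits.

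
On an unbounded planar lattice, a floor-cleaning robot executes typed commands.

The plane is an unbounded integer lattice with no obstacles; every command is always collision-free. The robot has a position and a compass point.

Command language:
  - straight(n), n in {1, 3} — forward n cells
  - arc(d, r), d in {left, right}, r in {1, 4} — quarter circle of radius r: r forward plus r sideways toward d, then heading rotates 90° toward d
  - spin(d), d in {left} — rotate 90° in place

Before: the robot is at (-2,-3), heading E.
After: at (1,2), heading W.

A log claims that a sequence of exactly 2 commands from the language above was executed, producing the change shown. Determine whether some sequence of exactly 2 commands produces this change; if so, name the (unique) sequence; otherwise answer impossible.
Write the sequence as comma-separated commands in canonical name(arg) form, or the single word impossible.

key: running arc(left, 1) before arc(left, 4) would end elsewhere — order is forced
t0: at (-2,-3), heading E
1. arc(left, 4) → at (2,1), heading N
2. arc(left, 1) → at (1,2), heading W
uniquely the one of 49 2-step routes that fits.

arc(left, 4), arc(left, 1)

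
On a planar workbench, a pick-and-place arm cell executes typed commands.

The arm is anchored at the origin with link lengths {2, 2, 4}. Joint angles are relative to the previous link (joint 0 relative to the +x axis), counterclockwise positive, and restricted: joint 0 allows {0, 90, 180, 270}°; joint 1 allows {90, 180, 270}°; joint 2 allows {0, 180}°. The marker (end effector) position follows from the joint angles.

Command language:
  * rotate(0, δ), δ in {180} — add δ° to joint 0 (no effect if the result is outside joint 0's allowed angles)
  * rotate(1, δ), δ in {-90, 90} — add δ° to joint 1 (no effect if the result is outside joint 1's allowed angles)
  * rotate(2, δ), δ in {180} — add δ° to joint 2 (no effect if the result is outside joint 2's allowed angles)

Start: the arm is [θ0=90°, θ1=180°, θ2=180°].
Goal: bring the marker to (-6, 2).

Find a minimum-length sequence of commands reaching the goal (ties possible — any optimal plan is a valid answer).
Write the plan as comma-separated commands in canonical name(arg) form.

rotate(2, 180), rotate(1, -90)

t0: [θ0=90°, θ1=180°, θ2=180°]
1. rotate(2, 180) → [θ0=90°, θ1=180°, θ2=0°]
2. rotate(1, -90) → [θ0=90°, θ1=90°, θ2=0°]
minimal: 2 command(s), checked below 2.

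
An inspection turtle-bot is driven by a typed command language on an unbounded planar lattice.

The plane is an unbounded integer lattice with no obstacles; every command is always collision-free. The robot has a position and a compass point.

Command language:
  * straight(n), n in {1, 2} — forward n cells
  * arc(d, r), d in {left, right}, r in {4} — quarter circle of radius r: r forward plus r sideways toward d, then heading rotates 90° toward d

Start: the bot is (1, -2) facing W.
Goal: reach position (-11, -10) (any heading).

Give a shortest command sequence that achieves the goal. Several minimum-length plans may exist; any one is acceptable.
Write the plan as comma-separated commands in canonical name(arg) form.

from: (1, -2) facing W
1. straight(2) → (-1, -2) facing W
2. straight(2) → (-3, -2) facing W
3. arc(left, 4) → (-7, -6) facing S
4. arc(right, 4) → (-11, -10) facing W
minimal: 4 command(s), checked below 4.

straight(2), straight(2), arc(left, 4), arc(right, 4)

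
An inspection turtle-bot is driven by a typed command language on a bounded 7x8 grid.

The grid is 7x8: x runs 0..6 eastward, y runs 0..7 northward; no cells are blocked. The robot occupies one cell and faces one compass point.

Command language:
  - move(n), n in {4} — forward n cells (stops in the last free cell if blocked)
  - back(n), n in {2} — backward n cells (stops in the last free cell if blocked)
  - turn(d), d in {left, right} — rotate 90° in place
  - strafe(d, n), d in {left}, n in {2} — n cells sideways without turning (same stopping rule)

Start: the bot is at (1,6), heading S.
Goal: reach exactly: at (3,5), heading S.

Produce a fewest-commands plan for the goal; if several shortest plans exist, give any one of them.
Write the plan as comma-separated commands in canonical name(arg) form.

from: at (1,6), heading S
[1] after strafe(left, 2): at (3,6), heading S
[2] after back(2): at (3,7), heading S
[3] after move(4): at (3,3), heading S
[4] after back(2): at (3,5), heading S
no 3-step plan works, so 4 is optimal.

strafe(left, 2), back(2), move(4), back(2)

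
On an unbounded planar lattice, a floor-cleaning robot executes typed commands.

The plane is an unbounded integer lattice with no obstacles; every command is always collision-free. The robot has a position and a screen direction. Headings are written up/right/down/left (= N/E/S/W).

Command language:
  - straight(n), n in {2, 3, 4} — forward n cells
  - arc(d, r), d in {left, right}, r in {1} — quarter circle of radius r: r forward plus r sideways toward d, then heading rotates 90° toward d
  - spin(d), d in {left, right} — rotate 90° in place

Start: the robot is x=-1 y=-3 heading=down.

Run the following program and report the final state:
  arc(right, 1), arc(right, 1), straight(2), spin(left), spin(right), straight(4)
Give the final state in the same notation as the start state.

initial: x=-1 y=-3 heading=down
[1] after arc(right, 1): x=-2 y=-4 heading=left
[2] after arc(right, 1): x=-3 y=-3 heading=up
[3] after straight(2): x=-3 y=-1 heading=up
[4] after spin(left): x=-3 y=-1 heading=left
[5] after spin(right): x=-3 y=-1 heading=up
[6] after straight(4): x=-3 y=3 heading=up

x=-3 y=3 heading=up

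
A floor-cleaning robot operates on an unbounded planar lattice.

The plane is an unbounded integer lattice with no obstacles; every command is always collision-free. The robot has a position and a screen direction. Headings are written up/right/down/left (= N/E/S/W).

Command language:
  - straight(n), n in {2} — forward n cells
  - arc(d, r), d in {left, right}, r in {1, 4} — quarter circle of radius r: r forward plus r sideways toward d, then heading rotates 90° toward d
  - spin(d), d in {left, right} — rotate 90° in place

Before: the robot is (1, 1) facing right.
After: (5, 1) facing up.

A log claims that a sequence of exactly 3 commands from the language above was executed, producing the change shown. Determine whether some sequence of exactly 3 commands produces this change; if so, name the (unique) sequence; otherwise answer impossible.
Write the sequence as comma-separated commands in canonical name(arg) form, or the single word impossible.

straight(2), straight(2), spin(left)

key: running spin(left) before straight(2) would end elsewhere — order is forced
t0: (1, 1) facing right
step 1 (straight(2)): (3, 1) facing right
step 2 (straight(2)): (5, 1) facing right
step 3 (spin(left)): (5, 1) facing up
no other 3-command option fits: unique.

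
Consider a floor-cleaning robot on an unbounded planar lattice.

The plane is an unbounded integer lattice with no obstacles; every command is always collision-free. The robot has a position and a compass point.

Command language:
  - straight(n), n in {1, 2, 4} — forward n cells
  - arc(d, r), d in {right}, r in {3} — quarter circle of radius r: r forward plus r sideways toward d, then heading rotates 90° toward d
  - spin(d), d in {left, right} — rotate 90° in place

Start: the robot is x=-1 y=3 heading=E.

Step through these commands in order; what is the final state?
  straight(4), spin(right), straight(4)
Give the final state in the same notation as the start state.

x=3 y=-1 heading=S

begin: x=-1 y=3 heading=E
t=1 straight(4) ⇒ x=3 y=3 heading=E
t=2 spin(right) ⇒ x=3 y=3 heading=S
t=3 straight(4) ⇒ x=3 y=-1 heading=S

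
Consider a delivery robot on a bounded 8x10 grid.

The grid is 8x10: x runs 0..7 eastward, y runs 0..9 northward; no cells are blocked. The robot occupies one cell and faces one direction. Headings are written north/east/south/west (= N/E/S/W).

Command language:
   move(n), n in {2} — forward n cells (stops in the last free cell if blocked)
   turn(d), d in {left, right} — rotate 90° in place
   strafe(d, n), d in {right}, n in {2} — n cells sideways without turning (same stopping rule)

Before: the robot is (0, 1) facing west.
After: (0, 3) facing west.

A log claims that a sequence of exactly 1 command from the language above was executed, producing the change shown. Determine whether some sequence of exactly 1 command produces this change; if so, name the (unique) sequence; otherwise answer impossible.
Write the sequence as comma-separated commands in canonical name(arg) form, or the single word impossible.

key: still facing W — the one step turns nothing
t0: (0, 1) facing west
1. strafe(right, 2) → (0, 3) facing west
uniquely the one of 4 1-step routes that fits.

strafe(right, 2)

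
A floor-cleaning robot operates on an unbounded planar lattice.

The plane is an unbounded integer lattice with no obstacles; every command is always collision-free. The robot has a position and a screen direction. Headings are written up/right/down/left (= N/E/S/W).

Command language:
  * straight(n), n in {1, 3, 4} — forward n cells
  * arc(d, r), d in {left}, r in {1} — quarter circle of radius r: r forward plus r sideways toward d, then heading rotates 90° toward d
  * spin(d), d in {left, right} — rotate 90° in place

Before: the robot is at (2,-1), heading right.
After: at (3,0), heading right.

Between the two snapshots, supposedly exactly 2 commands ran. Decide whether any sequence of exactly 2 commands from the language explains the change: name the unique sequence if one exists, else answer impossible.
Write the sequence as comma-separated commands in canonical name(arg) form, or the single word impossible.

arc(left, 1), spin(right)

key: order matters: swapping arc(left, 1) and spin(right) lands elsewhere
t0: at (2,-1), heading right
step 1 (arc(left, 1)): at (3,0), heading up
step 2 (spin(right)): at (3,0), heading right
uniquely the one of 36 2-step routes that fits.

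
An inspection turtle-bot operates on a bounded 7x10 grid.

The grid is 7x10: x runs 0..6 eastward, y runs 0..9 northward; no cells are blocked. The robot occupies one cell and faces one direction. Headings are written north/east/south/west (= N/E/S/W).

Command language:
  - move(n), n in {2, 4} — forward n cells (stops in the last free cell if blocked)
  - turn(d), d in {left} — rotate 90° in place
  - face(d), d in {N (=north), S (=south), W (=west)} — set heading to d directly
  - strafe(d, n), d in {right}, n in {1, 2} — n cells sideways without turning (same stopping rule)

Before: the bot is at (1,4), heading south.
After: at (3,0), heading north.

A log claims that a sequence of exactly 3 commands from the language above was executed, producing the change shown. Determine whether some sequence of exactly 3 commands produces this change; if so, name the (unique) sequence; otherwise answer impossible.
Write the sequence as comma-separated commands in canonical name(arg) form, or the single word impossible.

move(4), face(N), strafe(right, 2)

key: running strafe(right, 2) before move(4) would end elsewhere — order is forced
begin: at (1,4), heading south
1. move(4) → at (1,0), heading south
2. face(N) → at (1,0), heading north
3. strafe(right, 2) → at (3,0), heading north
uniquely the one of 512 3-step routes that fits.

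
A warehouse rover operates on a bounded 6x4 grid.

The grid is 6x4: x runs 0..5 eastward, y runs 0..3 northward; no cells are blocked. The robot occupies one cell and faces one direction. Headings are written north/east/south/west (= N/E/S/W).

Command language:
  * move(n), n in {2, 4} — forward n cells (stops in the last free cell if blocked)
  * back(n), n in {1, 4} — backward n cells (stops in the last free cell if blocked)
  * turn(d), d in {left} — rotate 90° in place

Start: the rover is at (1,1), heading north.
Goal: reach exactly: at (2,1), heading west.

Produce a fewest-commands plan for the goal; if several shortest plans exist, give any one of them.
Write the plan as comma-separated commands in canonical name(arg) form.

turn(left), back(1)

begin: at (1,1), heading north
step 1 (turn(left)): at (1,1), heading west
step 2 (back(1)): at (2,1), heading west
minimal: 2 command(s), checked below 2.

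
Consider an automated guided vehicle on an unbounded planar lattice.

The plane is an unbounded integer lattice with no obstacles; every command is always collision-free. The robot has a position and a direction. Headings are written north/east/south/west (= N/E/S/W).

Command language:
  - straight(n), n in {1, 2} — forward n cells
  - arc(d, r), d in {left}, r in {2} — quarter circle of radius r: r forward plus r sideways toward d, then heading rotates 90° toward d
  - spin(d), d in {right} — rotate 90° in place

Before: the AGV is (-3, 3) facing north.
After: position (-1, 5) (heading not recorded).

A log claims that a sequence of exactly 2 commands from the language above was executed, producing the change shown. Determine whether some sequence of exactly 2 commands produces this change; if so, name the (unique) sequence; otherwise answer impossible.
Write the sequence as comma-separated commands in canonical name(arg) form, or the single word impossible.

spin(right), arc(left, 2)

key: running arc(left, 2) before spin(right) would end elsewhere — order is forced
begin: (-3, 3) facing north
step 1 (spin(right)): (-3, 3) facing east
step 2 (arc(left, 2)): (-1, 5) facing north
no rival 2-sequence matches.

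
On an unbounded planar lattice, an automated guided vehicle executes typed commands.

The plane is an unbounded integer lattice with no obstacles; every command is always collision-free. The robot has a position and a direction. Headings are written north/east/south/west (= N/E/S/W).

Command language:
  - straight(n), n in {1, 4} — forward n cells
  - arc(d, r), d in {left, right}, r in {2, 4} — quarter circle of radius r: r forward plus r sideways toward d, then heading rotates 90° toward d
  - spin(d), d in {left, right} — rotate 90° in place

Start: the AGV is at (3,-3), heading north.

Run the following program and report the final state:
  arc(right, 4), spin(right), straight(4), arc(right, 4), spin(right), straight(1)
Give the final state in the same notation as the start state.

begin: at (3,-3), heading north
[1] after arc(right, 4): at (7,1), heading east
[2] after spin(right): at (7,1), heading south
[3] after straight(4): at (7,-3), heading south
[4] after arc(right, 4): at (3,-7), heading west
[5] after spin(right): at (3,-7), heading north
[6] after straight(1): at (3,-6), heading north

at (3,-6), heading north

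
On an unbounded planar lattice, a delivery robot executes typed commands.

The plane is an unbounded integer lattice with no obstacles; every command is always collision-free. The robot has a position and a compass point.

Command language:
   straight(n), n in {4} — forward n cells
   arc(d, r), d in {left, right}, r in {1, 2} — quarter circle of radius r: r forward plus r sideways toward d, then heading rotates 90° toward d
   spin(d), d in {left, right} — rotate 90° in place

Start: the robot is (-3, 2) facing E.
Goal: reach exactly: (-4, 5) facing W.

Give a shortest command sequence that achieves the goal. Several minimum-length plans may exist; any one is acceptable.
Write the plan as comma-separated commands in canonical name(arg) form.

arc(left, 1), arc(left, 2)

start: (-3, 2) facing E
t=1 arc(left, 1) ⇒ (-2, 3) facing N
t=2 arc(left, 2) ⇒ (-4, 5) facing W
nothing shorter than 2 reaches the goal.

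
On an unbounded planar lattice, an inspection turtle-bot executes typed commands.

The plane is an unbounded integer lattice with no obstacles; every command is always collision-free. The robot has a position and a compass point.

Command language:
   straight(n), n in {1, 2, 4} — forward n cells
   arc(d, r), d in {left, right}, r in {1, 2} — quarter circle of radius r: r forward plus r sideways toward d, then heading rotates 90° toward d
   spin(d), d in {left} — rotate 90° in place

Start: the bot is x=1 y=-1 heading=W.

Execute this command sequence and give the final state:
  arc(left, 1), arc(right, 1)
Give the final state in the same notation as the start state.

from: x=1 y=-1 heading=W
1. arc(left, 1) → x=0 y=-2 heading=S
2. arc(right, 1) → x=-1 y=-3 heading=W

x=-1 y=-3 heading=W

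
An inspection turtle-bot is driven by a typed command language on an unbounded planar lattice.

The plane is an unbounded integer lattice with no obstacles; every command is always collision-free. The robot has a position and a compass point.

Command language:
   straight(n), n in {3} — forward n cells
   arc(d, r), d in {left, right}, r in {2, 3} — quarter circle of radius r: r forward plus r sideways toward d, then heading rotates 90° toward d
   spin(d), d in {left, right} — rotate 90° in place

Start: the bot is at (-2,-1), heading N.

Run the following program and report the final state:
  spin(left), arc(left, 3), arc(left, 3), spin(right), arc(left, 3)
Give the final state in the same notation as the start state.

initial: at (-2,-1), heading N
1. spin(left) → at (-2,-1), heading W
2. arc(left, 3) → at (-5,-4), heading S
3. arc(left, 3) → at (-2,-7), heading E
4. spin(right) → at (-2,-7), heading S
5. arc(left, 3) → at (1,-10), heading E

at (1,-10), heading E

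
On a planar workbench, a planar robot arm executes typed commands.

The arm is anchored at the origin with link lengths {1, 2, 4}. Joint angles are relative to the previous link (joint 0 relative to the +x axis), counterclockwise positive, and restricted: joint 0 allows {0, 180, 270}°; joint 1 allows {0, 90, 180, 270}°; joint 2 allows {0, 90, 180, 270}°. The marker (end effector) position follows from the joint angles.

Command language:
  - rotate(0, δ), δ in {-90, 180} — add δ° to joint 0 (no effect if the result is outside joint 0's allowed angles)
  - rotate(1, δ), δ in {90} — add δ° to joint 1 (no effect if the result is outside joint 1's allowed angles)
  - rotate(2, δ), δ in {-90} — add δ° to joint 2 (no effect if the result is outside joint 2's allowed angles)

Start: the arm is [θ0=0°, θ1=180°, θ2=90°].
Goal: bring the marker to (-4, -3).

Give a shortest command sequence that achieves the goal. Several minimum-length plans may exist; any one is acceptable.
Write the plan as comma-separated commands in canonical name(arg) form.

from: [θ0=0°, θ1=180°, θ2=90°]
step 1 (rotate(2, -90)): [θ0=0°, θ1=180°, θ2=0°]
step 2 (rotate(2, -90)): [θ0=0°, θ1=180°, θ2=270°]
step 3 (rotate(0, -90)): [θ0=270°, θ1=180°, θ2=270°]
step 4 (rotate(1, 90)): [θ0=270°, θ1=270°, θ2=270°]
step 5 (rotate(1, 90)): [θ0=270°, θ1=0°, θ2=270°]
no 4-step plan works, so 5 is optimal.

rotate(2, -90), rotate(2, -90), rotate(0, -90), rotate(1, 90), rotate(1, 90)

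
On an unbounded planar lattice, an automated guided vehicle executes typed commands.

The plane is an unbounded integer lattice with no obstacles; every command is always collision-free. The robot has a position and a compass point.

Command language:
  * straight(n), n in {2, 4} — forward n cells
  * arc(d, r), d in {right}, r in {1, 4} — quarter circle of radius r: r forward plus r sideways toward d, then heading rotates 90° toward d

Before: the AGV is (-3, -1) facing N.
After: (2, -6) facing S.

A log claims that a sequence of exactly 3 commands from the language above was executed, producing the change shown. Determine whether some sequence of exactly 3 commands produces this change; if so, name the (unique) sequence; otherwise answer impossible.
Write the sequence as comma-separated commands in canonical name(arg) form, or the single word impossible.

key: running straight(2) before arc(right, 1) would end elsewhere — order is forced
initial: (-3, -1) facing N
step 1 (arc(right, 1)): (-2, 0) facing E
step 2 (arc(right, 4)): (2, -4) facing S
step 3 (straight(2)): (2, -6) facing S
no rival 3-sequence matches.

arc(right, 1), arc(right, 4), straight(2)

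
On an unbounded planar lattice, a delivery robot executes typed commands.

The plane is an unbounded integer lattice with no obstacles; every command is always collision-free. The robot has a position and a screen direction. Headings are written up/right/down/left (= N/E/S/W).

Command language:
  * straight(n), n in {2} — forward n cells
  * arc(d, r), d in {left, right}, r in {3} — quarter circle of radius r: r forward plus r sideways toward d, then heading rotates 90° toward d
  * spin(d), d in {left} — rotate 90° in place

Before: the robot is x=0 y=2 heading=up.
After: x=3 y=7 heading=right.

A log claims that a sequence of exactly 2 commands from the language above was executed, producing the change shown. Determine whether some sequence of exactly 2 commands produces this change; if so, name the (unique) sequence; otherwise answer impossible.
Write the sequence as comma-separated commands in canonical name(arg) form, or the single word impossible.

straight(2), arc(right, 3)

key: running arc(right, 3) before straight(2) would end elsewhere — order is forced
from: x=0 y=2 heading=up
[1] after straight(2): x=0 y=4 heading=up
[2] after arc(right, 3): x=3 y=7 heading=right
all 16 alternatives checked — unique.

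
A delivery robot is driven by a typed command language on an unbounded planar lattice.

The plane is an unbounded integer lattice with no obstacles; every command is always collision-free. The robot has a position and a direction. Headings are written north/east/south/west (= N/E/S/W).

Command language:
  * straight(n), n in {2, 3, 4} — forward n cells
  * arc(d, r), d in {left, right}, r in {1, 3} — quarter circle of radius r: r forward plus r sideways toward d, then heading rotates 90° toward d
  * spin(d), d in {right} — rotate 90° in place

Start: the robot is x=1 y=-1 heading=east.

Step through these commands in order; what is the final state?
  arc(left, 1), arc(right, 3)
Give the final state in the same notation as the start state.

x=5 y=3 heading=east

begin: x=1 y=-1 heading=east
1. arc(left, 1) → x=2 y=0 heading=north
2. arc(right, 3) → x=5 y=3 heading=east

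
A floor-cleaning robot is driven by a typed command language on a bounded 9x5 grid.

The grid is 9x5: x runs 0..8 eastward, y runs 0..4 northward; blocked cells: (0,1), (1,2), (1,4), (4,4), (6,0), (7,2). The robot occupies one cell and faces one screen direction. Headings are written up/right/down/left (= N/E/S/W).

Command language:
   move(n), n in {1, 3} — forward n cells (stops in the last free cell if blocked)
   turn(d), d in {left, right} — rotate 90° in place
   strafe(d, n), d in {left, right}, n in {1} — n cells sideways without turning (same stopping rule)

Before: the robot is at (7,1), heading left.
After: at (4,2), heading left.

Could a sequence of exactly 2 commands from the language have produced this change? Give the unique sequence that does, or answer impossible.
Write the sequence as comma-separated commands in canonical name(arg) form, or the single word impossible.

key: running strafe(right, 1) before move(3) would end elsewhere — order is forced
begin: at (7,1), heading left
1. move(3) → at (4,1), heading left
2. strafe(right, 1) → at (4,2), heading left
no rival 2-sequence matches.

move(3), strafe(right, 1)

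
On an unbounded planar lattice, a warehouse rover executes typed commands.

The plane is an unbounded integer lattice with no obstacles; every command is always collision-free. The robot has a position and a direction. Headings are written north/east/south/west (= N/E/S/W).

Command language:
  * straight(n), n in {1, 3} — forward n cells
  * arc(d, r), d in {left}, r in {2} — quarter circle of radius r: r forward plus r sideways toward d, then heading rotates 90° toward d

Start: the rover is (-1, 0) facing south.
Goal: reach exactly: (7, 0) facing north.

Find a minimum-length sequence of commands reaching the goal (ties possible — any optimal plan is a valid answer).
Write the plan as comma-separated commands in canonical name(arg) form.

arc(left, 2), straight(3), straight(1), arc(left, 2)

t0: (-1, 0) facing south
step 1 (arc(left, 2)): (1, -2) facing east
step 2 (straight(3)): (4, -2) facing east
step 3 (straight(1)): (5, -2) facing east
step 4 (arc(left, 2)): (7, 0) facing north
minimal: 4 command(s), checked below 4.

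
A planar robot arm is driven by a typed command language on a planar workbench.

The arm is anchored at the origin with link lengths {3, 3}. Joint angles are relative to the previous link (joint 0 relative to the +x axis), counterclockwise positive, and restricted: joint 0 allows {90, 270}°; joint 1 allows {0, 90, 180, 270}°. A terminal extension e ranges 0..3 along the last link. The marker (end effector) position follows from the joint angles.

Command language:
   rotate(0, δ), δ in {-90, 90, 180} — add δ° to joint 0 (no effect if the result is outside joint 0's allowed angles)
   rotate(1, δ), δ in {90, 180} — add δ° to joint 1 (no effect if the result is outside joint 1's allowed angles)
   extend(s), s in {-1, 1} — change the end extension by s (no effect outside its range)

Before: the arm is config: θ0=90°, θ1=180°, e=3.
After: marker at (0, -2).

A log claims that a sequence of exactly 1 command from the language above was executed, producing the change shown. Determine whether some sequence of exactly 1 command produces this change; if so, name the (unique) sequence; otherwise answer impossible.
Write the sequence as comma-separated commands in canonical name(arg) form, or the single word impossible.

begin: config: θ0=90°, θ1=180°, e=3
1. extend(-1) → config: θ0=90°, θ1=180°, e=2
no other 1-command option fits: unique.

extend(-1)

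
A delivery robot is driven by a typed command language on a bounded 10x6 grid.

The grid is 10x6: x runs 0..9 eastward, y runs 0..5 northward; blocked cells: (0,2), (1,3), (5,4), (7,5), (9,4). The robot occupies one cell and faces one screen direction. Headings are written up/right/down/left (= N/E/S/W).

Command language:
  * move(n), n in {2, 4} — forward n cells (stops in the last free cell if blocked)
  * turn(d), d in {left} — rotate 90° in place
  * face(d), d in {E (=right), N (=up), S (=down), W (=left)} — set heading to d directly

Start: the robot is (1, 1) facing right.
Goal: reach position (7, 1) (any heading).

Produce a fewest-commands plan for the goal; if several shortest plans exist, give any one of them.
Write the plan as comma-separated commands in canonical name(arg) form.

begin: (1, 1) facing right
step 1 (move(4)): (5, 1) facing right
step 2 (move(2)): (7, 1) facing right
shorter routes all fall short; 2 is best.

move(4), move(2)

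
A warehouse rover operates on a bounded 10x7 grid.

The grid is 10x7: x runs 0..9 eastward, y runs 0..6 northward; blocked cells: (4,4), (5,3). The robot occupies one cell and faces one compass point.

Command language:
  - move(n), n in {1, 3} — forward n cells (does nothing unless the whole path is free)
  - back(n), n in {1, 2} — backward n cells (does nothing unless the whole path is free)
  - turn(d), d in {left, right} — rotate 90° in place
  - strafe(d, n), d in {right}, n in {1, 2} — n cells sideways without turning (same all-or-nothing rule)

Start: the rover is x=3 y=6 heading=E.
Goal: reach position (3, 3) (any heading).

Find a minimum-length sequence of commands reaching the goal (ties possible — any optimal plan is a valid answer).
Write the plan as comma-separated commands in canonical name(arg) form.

strafe(right, 1), strafe(right, 2)

initial: x=3 y=6 heading=E
[1] after strafe(right, 1): x=3 y=5 heading=E
[2] after strafe(right, 2): x=3 y=3 heading=E
minimal: 2 command(s), checked below 2.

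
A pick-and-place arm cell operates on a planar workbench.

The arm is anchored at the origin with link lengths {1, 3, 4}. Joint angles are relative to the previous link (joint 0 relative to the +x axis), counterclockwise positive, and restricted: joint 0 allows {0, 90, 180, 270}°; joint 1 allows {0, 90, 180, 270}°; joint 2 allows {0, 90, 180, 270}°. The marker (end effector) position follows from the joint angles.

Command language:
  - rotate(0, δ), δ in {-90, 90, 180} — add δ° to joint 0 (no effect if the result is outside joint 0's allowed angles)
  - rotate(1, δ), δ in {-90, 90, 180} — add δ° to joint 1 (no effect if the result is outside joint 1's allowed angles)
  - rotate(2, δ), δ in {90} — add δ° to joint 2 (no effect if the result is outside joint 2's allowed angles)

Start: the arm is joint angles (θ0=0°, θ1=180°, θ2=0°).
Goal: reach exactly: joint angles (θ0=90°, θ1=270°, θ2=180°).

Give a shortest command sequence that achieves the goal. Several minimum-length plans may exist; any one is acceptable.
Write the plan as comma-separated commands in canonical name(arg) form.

from: joint angles (θ0=0°, θ1=180°, θ2=0°)
step 1 (rotate(1, 90)): joint angles (θ0=0°, θ1=270°, θ2=0°)
step 2 (rotate(2, 90)): joint angles (θ0=0°, θ1=270°, θ2=90°)
step 3 (rotate(2, 90)): joint angles (θ0=0°, θ1=270°, θ2=180°)
step 4 (rotate(0, 90)): joint angles (θ0=90°, θ1=270°, θ2=180°)
shorter routes all fall short; 4 is best.

rotate(1, 90), rotate(2, 90), rotate(2, 90), rotate(0, 90)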